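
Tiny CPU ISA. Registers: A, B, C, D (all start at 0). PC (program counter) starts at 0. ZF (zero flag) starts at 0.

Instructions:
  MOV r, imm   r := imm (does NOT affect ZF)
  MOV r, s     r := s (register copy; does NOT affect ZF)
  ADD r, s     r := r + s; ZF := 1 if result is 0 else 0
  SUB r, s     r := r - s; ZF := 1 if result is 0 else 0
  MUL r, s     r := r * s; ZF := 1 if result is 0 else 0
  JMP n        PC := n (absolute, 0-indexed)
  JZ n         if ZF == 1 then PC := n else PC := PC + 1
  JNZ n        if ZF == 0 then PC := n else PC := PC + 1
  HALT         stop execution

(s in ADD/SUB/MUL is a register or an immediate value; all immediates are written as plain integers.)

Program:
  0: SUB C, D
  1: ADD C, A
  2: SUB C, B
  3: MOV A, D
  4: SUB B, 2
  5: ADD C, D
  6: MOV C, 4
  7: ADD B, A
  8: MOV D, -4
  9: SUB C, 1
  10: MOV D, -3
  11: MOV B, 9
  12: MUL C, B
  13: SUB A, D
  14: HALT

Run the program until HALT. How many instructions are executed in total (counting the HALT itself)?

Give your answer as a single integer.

Step 1: PC=0 exec 'SUB C, D'. After: A=0 B=0 C=0 D=0 ZF=1 PC=1
Step 2: PC=1 exec 'ADD C, A'. After: A=0 B=0 C=0 D=0 ZF=1 PC=2
Step 3: PC=2 exec 'SUB C, B'. After: A=0 B=0 C=0 D=0 ZF=1 PC=3
Step 4: PC=3 exec 'MOV A, D'. After: A=0 B=0 C=0 D=0 ZF=1 PC=4
Step 5: PC=4 exec 'SUB B, 2'. After: A=0 B=-2 C=0 D=0 ZF=0 PC=5
Step 6: PC=5 exec 'ADD C, D'. After: A=0 B=-2 C=0 D=0 ZF=1 PC=6
Step 7: PC=6 exec 'MOV C, 4'. After: A=0 B=-2 C=4 D=0 ZF=1 PC=7
Step 8: PC=7 exec 'ADD B, A'. After: A=0 B=-2 C=4 D=0 ZF=0 PC=8
Step 9: PC=8 exec 'MOV D, -4'. After: A=0 B=-2 C=4 D=-4 ZF=0 PC=9
Step 10: PC=9 exec 'SUB C, 1'. After: A=0 B=-2 C=3 D=-4 ZF=0 PC=10
Step 11: PC=10 exec 'MOV D, -3'. After: A=0 B=-2 C=3 D=-3 ZF=0 PC=11
Step 12: PC=11 exec 'MOV B, 9'. After: A=0 B=9 C=3 D=-3 ZF=0 PC=12
Step 13: PC=12 exec 'MUL C, B'. After: A=0 B=9 C=27 D=-3 ZF=0 PC=13
Step 14: PC=13 exec 'SUB A, D'. After: A=3 B=9 C=27 D=-3 ZF=0 PC=14
Step 15: PC=14 exec 'HALT'. After: A=3 B=9 C=27 D=-3 ZF=0 PC=14 HALTED
Total instructions executed: 15

Answer: 15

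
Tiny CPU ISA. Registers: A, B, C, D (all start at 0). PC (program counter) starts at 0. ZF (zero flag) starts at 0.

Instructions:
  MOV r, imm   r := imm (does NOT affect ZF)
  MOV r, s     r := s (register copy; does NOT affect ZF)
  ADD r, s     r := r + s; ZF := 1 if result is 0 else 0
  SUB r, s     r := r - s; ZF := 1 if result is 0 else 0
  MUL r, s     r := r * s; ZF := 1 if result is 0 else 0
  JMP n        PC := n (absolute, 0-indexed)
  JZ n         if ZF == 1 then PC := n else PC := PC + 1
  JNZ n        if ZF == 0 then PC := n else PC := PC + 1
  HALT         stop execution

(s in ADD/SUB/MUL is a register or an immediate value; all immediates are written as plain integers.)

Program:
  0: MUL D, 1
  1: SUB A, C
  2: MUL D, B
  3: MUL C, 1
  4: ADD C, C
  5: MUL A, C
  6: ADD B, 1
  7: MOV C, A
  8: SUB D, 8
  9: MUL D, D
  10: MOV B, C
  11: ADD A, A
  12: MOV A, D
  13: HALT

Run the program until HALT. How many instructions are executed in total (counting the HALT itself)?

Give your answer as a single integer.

Step 1: PC=0 exec 'MUL D, 1'. After: A=0 B=0 C=0 D=0 ZF=1 PC=1
Step 2: PC=1 exec 'SUB A, C'. After: A=0 B=0 C=0 D=0 ZF=1 PC=2
Step 3: PC=2 exec 'MUL D, B'. After: A=0 B=0 C=0 D=0 ZF=1 PC=3
Step 4: PC=3 exec 'MUL C, 1'. After: A=0 B=0 C=0 D=0 ZF=1 PC=4
Step 5: PC=4 exec 'ADD C, C'. After: A=0 B=0 C=0 D=0 ZF=1 PC=5
Step 6: PC=5 exec 'MUL A, C'. After: A=0 B=0 C=0 D=0 ZF=1 PC=6
Step 7: PC=6 exec 'ADD B, 1'. After: A=0 B=1 C=0 D=0 ZF=0 PC=7
Step 8: PC=7 exec 'MOV C, A'. After: A=0 B=1 C=0 D=0 ZF=0 PC=8
Step 9: PC=8 exec 'SUB D, 8'. After: A=0 B=1 C=0 D=-8 ZF=0 PC=9
Step 10: PC=9 exec 'MUL D, D'. After: A=0 B=1 C=0 D=64 ZF=0 PC=10
Step 11: PC=10 exec 'MOV B, C'. After: A=0 B=0 C=0 D=64 ZF=0 PC=11
Step 12: PC=11 exec 'ADD A, A'. After: A=0 B=0 C=0 D=64 ZF=1 PC=12
Step 13: PC=12 exec 'MOV A, D'. After: A=64 B=0 C=0 D=64 ZF=1 PC=13
Step 14: PC=13 exec 'HALT'. After: A=64 B=0 C=0 D=64 ZF=1 PC=13 HALTED
Total instructions executed: 14

Answer: 14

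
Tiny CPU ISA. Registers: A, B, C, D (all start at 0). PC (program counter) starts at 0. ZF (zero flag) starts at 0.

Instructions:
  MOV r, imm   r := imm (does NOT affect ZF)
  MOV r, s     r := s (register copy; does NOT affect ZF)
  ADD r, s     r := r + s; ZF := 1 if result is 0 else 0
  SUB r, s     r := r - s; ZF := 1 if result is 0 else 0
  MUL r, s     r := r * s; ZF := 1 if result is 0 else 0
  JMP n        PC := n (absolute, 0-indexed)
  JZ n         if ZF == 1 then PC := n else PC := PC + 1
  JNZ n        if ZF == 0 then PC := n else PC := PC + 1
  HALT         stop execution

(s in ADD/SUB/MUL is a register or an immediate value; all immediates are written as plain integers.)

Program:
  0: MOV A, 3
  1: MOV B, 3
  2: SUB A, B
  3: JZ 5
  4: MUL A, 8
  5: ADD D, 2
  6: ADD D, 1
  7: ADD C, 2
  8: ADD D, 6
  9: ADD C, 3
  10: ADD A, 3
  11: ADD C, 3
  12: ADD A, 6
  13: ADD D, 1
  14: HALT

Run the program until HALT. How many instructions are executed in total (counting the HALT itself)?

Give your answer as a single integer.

Step 1: PC=0 exec 'MOV A, 3'. After: A=3 B=0 C=0 D=0 ZF=0 PC=1
Step 2: PC=1 exec 'MOV B, 3'. After: A=3 B=3 C=0 D=0 ZF=0 PC=2
Step 3: PC=2 exec 'SUB A, B'. After: A=0 B=3 C=0 D=0 ZF=1 PC=3
Step 4: PC=3 exec 'JZ 5'. After: A=0 B=3 C=0 D=0 ZF=1 PC=5
Step 5: PC=5 exec 'ADD D, 2'. After: A=0 B=3 C=0 D=2 ZF=0 PC=6
Step 6: PC=6 exec 'ADD D, 1'. After: A=0 B=3 C=0 D=3 ZF=0 PC=7
Step 7: PC=7 exec 'ADD C, 2'. After: A=0 B=3 C=2 D=3 ZF=0 PC=8
Step 8: PC=8 exec 'ADD D, 6'. After: A=0 B=3 C=2 D=9 ZF=0 PC=9
Step 9: PC=9 exec 'ADD C, 3'. After: A=0 B=3 C=5 D=9 ZF=0 PC=10
Step 10: PC=10 exec 'ADD A, 3'. After: A=3 B=3 C=5 D=9 ZF=0 PC=11
Step 11: PC=11 exec 'ADD C, 3'. After: A=3 B=3 C=8 D=9 ZF=0 PC=12
Step 12: PC=12 exec 'ADD A, 6'. After: A=9 B=3 C=8 D=9 ZF=0 PC=13
Step 13: PC=13 exec 'ADD D, 1'. After: A=9 B=3 C=8 D=10 ZF=0 PC=14
Step 14: PC=14 exec 'HALT'. After: A=9 B=3 C=8 D=10 ZF=0 PC=14 HALTED
Total instructions executed: 14

Answer: 14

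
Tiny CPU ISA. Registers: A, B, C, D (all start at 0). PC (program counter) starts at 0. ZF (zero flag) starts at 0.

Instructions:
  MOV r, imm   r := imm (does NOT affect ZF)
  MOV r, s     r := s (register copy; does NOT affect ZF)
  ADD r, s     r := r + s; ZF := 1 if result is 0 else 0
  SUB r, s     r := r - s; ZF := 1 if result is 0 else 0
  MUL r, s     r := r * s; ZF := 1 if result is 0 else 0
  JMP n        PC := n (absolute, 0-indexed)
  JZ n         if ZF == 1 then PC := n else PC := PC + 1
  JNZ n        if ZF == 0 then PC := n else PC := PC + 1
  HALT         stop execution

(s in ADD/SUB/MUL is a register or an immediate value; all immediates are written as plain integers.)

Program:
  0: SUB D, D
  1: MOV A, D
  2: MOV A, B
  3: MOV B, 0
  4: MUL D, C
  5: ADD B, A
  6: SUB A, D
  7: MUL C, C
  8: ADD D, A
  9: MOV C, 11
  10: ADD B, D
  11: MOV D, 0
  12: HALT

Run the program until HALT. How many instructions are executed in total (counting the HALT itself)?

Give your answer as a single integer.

Answer: 13

Derivation:
Step 1: PC=0 exec 'SUB D, D'. After: A=0 B=0 C=0 D=0 ZF=1 PC=1
Step 2: PC=1 exec 'MOV A, D'. After: A=0 B=0 C=0 D=0 ZF=1 PC=2
Step 3: PC=2 exec 'MOV A, B'. After: A=0 B=0 C=0 D=0 ZF=1 PC=3
Step 4: PC=3 exec 'MOV B, 0'. After: A=0 B=0 C=0 D=0 ZF=1 PC=4
Step 5: PC=4 exec 'MUL D, C'. After: A=0 B=0 C=0 D=0 ZF=1 PC=5
Step 6: PC=5 exec 'ADD B, A'. After: A=0 B=0 C=0 D=0 ZF=1 PC=6
Step 7: PC=6 exec 'SUB A, D'. After: A=0 B=0 C=0 D=0 ZF=1 PC=7
Step 8: PC=7 exec 'MUL C, C'. After: A=0 B=0 C=0 D=0 ZF=1 PC=8
Step 9: PC=8 exec 'ADD D, A'. After: A=0 B=0 C=0 D=0 ZF=1 PC=9
Step 10: PC=9 exec 'MOV C, 11'. After: A=0 B=0 C=11 D=0 ZF=1 PC=10
Step 11: PC=10 exec 'ADD B, D'. After: A=0 B=0 C=11 D=0 ZF=1 PC=11
Step 12: PC=11 exec 'MOV D, 0'. After: A=0 B=0 C=11 D=0 ZF=1 PC=12
Step 13: PC=12 exec 'HALT'. After: A=0 B=0 C=11 D=0 ZF=1 PC=12 HALTED
Total instructions executed: 13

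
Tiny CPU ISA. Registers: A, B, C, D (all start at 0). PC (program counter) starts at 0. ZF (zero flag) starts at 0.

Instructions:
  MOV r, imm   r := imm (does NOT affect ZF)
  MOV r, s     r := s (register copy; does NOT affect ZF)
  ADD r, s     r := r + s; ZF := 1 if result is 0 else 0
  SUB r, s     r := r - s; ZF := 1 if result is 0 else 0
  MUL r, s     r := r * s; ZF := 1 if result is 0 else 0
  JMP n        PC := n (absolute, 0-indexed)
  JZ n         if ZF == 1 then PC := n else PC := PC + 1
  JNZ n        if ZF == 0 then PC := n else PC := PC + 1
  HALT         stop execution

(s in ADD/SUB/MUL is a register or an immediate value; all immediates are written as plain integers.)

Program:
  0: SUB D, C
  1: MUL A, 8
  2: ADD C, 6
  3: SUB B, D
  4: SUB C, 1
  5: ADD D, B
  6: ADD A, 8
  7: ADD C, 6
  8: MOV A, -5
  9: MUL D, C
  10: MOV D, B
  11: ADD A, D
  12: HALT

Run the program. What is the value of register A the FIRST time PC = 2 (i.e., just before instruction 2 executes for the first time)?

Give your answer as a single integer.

Step 1: PC=0 exec 'SUB D, C'. After: A=0 B=0 C=0 D=0 ZF=1 PC=1
Step 2: PC=1 exec 'MUL A, 8'. After: A=0 B=0 C=0 D=0 ZF=1 PC=2
First time PC=2: A=0

0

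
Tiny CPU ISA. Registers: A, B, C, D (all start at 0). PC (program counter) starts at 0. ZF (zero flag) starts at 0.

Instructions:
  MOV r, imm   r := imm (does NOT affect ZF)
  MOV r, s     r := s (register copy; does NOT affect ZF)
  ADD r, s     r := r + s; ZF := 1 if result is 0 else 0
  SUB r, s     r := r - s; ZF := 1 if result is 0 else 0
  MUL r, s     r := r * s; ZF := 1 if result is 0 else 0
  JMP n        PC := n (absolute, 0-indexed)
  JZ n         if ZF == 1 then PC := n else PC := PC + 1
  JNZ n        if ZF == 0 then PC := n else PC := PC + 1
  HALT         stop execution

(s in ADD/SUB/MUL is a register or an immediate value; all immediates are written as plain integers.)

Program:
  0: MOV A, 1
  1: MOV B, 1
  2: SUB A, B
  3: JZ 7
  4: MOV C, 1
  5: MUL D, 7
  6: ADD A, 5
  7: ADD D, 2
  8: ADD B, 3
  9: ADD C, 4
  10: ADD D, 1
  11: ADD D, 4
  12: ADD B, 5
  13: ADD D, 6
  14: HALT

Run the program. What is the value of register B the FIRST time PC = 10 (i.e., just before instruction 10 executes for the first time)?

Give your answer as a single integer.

Step 1: PC=0 exec 'MOV A, 1'. After: A=1 B=0 C=0 D=0 ZF=0 PC=1
Step 2: PC=1 exec 'MOV B, 1'. After: A=1 B=1 C=0 D=0 ZF=0 PC=2
Step 3: PC=2 exec 'SUB A, B'. After: A=0 B=1 C=0 D=0 ZF=1 PC=3
Step 4: PC=3 exec 'JZ 7'. After: A=0 B=1 C=0 D=0 ZF=1 PC=7
Step 5: PC=7 exec 'ADD D, 2'. After: A=0 B=1 C=0 D=2 ZF=0 PC=8
Step 6: PC=8 exec 'ADD B, 3'. After: A=0 B=4 C=0 D=2 ZF=0 PC=9
Step 7: PC=9 exec 'ADD C, 4'. After: A=0 B=4 C=4 D=2 ZF=0 PC=10
First time PC=10: B=4

4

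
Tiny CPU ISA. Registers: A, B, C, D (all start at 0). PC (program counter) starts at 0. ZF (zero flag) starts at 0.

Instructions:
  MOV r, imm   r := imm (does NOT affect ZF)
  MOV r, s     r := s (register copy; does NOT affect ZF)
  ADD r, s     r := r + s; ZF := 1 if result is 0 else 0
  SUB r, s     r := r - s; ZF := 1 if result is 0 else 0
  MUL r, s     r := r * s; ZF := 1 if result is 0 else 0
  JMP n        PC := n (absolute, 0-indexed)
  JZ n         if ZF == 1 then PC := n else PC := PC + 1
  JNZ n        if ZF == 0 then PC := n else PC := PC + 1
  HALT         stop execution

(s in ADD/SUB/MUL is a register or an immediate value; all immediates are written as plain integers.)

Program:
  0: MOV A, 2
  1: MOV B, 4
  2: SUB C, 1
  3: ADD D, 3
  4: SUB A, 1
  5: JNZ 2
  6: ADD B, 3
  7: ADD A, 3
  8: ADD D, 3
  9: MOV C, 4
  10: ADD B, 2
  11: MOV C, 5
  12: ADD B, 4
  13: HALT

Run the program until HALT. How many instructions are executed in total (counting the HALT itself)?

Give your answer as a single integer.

Answer: 18

Derivation:
Step 1: PC=0 exec 'MOV A, 2'. After: A=2 B=0 C=0 D=0 ZF=0 PC=1
Step 2: PC=1 exec 'MOV B, 4'. After: A=2 B=4 C=0 D=0 ZF=0 PC=2
Step 3: PC=2 exec 'SUB C, 1'. After: A=2 B=4 C=-1 D=0 ZF=0 PC=3
Step 4: PC=3 exec 'ADD D, 3'. After: A=2 B=4 C=-1 D=3 ZF=0 PC=4
Step 5: PC=4 exec 'SUB A, 1'. After: A=1 B=4 C=-1 D=3 ZF=0 PC=5
Step 6: PC=5 exec 'JNZ 2'. After: A=1 B=4 C=-1 D=3 ZF=0 PC=2
Step 7: PC=2 exec 'SUB C, 1'. After: A=1 B=4 C=-2 D=3 ZF=0 PC=3
Step 8: PC=3 exec 'ADD D, 3'. After: A=1 B=4 C=-2 D=6 ZF=0 PC=4
Step 9: PC=4 exec 'SUB A, 1'. After: A=0 B=4 C=-2 D=6 ZF=1 PC=5
Step 10: PC=5 exec 'JNZ 2'. After: A=0 B=4 C=-2 D=6 ZF=1 PC=6
Step 11: PC=6 exec 'ADD B, 3'. After: A=0 B=7 C=-2 D=6 ZF=0 PC=7
Step 12: PC=7 exec 'ADD A, 3'. After: A=3 B=7 C=-2 D=6 ZF=0 PC=8
Step 13: PC=8 exec 'ADD D, 3'. After: A=3 B=7 C=-2 D=9 ZF=0 PC=9
Step 14: PC=9 exec 'MOV C, 4'. After: A=3 B=7 C=4 D=9 ZF=0 PC=10
Step 15: PC=10 exec 'ADD B, 2'. After: A=3 B=9 C=4 D=9 ZF=0 PC=11
Step 16: PC=11 exec 'MOV C, 5'. After: A=3 B=9 C=5 D=9 ZF=0 PC=12
Step 17: PC=12 exec 'ADD B, 4'. After: A=3 B=13 C=5 D=9 ZF=0 PC=13
Step 18: PC=13 exec 'HALT'. After: A=3 B=13 C=5 D=9 ZF=0 PC=13 HALTED
Total instructions executed: 18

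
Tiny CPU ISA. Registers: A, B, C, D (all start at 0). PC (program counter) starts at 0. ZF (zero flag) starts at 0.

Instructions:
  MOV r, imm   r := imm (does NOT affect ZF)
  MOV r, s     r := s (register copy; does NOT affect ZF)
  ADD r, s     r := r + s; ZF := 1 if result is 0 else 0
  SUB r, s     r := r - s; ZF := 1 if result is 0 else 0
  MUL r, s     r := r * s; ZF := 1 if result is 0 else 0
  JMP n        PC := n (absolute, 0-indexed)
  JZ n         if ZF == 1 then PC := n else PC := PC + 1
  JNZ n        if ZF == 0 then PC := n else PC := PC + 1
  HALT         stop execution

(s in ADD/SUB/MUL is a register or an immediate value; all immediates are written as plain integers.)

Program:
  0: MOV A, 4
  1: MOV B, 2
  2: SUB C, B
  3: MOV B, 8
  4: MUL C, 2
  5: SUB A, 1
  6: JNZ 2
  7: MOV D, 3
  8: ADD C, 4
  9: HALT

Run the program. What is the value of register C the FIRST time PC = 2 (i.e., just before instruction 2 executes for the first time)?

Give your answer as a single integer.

Step 1: PC=0 exec 'MOV A, 4'. After: A=4 B=0 C=0 D=0 ZF=0 PC=1
Step 2: PC=1 exec 'MOV B, 2'. After: A=4 B=2 C=0 D=0 ZF=0 PC=2
First time PC=2: C=0

0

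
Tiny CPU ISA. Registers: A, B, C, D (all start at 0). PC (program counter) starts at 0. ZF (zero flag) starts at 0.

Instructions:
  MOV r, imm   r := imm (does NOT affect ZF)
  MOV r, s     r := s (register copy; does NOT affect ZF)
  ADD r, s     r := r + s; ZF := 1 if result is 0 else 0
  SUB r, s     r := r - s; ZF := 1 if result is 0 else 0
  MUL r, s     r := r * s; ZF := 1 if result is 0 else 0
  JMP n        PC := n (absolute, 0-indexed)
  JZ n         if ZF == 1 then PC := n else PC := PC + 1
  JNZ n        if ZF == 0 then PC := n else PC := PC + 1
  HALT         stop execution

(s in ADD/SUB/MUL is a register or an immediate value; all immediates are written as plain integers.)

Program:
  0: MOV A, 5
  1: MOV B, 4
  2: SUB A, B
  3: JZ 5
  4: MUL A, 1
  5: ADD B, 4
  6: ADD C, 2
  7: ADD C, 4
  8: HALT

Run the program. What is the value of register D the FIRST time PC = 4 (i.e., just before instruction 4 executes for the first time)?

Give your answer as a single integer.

Step 1: PC=0 exec 'MOV A, 5'. After: A=5 B=0 C=0 D=0 ZF=0 PC=1
Step 2: PC=1 exec 'MOV B, 4'. After: A=5 B=4 C=0 D=0 ZF=0 PC=2
Step 3: PC=2 exec 'SUB A, B'. After: A=1 B=4 C=0 D=0 ZF=0 PC=3
Step 4: PC=3 exec 'JZ 5'. After: A=1 B=4 C=0 D=0 ZF=0 PC=4
First time PC=4: D=0

0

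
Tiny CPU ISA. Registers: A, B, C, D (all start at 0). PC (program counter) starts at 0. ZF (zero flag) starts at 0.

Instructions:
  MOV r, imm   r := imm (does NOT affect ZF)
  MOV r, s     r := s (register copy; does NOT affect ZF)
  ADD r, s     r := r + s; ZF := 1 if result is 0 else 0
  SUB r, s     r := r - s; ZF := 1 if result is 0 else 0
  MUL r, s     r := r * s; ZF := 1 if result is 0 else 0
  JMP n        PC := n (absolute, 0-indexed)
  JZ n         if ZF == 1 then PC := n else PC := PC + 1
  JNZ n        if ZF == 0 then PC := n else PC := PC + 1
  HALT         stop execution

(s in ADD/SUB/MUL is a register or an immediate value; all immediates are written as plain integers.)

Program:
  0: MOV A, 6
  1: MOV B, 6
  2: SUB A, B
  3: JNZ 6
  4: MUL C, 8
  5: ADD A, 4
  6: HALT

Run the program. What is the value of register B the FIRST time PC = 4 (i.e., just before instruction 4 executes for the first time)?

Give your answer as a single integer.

Step 1: PC=0 exec 'MOV A, 6'. After: A=6 B=0 C=0 D=0 ZF=0 PC=1
Step 2: PC=1 exec 'MOV B, 6'. After: A=6 B=6 C=0 D=0 ZF=0 PC=2
Step 3: PC=2 exec 'SUB A, B'. After: A=0 B=6 C=0 D=0 ZF=1 PC=3
Step 4: PC=3 exec 'JNZ 6'. After: A=0 B=6 C=0 D=0 ZF=1 PC=4
First time PC=4: B=6

6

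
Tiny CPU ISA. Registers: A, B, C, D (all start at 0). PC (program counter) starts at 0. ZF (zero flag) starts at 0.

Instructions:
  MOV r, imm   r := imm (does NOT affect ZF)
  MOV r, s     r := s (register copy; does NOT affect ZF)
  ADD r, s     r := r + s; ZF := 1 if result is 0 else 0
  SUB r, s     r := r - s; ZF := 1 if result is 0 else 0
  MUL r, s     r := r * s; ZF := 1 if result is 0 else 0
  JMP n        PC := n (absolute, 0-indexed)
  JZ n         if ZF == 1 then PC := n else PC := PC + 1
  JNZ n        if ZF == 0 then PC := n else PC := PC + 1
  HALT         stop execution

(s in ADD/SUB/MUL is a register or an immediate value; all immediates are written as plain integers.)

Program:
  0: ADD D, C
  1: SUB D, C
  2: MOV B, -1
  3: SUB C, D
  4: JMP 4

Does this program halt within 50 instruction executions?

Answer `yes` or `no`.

Answer: no

Derivation:
Step 1: PC=0 exec 'ADD D, C'. After: A=0 B=0 C=0 D=0 ZF=1 PC=1
Step 2: PC=1 exec 'SUB D, C'. After: A=0 B=0 C=0 D=0 ZF=1 PC=2
Step 3: PC=2 exec 'MOV B, -1'. After: A=0 B=-1 C=0 D=0 ZF=1 PC=3
Step 4: PC=3 exec 'SUB C, D'. After: A=0 B=-1 C=0 D=0 ZF=1 PC=4
Step 5: PC=4 exec 'JMP 4'. After: A=0 B=-1 C=0 D=0 ZF=1 PC=4
State after step 5 equals state after step 4: the program is in a cycle of length 1 and will never halt.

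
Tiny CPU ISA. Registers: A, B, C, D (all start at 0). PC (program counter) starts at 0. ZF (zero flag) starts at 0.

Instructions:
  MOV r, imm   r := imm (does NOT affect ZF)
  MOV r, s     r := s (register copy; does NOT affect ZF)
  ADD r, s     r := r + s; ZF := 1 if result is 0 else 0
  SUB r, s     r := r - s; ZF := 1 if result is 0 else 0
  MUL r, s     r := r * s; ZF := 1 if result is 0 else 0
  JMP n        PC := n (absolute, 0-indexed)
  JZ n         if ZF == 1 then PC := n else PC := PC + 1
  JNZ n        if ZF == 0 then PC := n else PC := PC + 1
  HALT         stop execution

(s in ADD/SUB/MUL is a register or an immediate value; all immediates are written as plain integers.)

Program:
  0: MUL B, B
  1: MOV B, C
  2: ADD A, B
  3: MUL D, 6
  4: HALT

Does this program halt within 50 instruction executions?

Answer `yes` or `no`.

Answer: yes

Derivation:
Step 1: PC=0 exec 'MUL B, B'. After: A=0 B=0 C=0 D=0 ZF=1 PC=1
Step 2: PC=1 exec 'MOV B, C'. After: A=0 B=0 C=0 D=0 ZF=1 PC=2
Step 3: PC=2 exec 'ADD A, B'. After: A=0 B=0 C=0 D=0 ZF=1 PC=3
Step 4: PC=3 exec 'MUL D, 6'. After: A=0 B=0 C=0 D=0 ZF=1 PC=4
Step 5: PC=4 exec 'HALT'. After: A=0 B=0 C=0 D=0 ZF=1 PC=4 HALTED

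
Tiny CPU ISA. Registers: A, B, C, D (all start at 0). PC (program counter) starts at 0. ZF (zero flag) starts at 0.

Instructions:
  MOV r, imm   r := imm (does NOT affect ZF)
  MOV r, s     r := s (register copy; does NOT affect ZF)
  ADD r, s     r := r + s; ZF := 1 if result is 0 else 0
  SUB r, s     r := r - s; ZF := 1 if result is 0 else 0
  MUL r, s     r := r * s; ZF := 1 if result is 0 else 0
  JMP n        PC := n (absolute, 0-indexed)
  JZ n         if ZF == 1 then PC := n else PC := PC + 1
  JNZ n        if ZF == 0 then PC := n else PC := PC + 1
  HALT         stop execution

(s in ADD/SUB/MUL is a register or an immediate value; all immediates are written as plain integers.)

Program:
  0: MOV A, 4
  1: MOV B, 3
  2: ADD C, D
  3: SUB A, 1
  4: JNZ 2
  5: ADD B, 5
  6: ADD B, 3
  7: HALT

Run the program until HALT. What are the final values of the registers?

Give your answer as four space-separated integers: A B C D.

Step 1: PC=0 exec 'MOV A, 4'. After: A=4 B=0 C=0 D=0 ZF=0 PC=1
Step 2: PC=1 exec 'MOV B, 3'. After: A=4 B=3 C=0 D=0 ZF=0 PC=2
Step 3: PC=2 exec 'ADD C, D'. After: A=4 B=3 C=0 D=0 ZF=1 PC=3
Step 4: PC=3 exec 'SUB A, 1'. After: A=3 B=3 C=0 D=0 ZF=0 PC=4
Step 5: PC=4 exec 'JNZ 2'. After: A=3 B=3 C=0 D=0 ZF=0 PC=2
Step 6: PC=2 exec 'ADD C, D'. After: A=3 B=3 C=0 D=0 ZF=1 PC=3
Step 7: PC=3 exec 'SUB A, 1'. After: A=2 B=3 C=0 D=0 ZF=0 PC=4
Step 8: PC=4 exec 'JNZ 2'. After: A=2 B=3 C=0 D=0 ZF=0 PC=2
Step 9: PC=2 exec 'ADD C, D'. After: A=2 B=3 C=0 D=0 ZF=1 PC=3
Step 10: PC=3 exec 'SUB A, 1'. After: A=1 B=3 C=0 D=0 ZF=0 PC=4
Step 11: PC=4 exec 'JNZ 2'. After: A=1 B=3 C=0 D=0 ZF=0 PC=2
Step 12: PC=2 exec 'ADD C, D'. After: A=1 B=3 C=0 D=0 ZF=1 PC=3
Step 13: PC=3 exec 'SUB A, 1'. After: A=0 B=3 C=0 D=0 ZF=1 PC=4
Step 14: PC=4 exec 'JNZ 2'. After: A=0 B=3 C=0 D=0 ZF=1 PC=5
Step 15: PC=5 exec 'ADD B, 5'. After: A=0 B=8 C=0 D=0 ZF=0 PC=6
Step 16: PC=6 exec 'ADD B, 3'. After: A=0 B=11 C=0 D=0 ZF=0 PC=7
Step 17: PC=7 exec 'HALT'. After: A=0 B=11 C=0 D=0 ZF=0 PC=7 HALTED

Answer: 0 11 0 0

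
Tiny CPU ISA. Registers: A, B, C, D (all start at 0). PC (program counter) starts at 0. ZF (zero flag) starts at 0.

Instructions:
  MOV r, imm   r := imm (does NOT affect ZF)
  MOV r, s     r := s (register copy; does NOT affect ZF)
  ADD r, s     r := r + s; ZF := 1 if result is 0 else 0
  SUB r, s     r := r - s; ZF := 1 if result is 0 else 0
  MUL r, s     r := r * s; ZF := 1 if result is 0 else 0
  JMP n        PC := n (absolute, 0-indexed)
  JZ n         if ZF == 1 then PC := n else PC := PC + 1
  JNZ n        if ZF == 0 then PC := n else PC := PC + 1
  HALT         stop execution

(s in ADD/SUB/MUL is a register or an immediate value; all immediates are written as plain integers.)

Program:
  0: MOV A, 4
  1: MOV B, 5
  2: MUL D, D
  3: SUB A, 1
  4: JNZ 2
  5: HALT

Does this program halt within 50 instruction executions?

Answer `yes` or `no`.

Answer: yes

Derivation:
Step 1: PC=0 exec 'MOV A, 4'. After: A=4 B=0 C=0 D=0 ZF=0 PC=1
Step 2: PC=1 exec 'MOV B, 5'. After: A=4 B=5 C=0 D=0 ZF=0 PC=2
Step 3: PC=2 exec 'MUL D, D'. After: A=4 B=5 C=0 D=0 ZF=1 PC=3
Step 4: PC=3 exec 'SUB A, 1'. After: A=3 B=5 C=0 D=0 ZF=0 PC=4
Step 5: PC=4 exec 'JNZ 2'. After: A=3 B=5 C=0 D=0 ZF=0 PC=2
Step 6: PC=2 exec 'MUL D, D'. After: A=3 B=5 C=0 D=0 ZF=1 PC=3
Step 7: PC=3 exec 'SUB A, 1'. After: A=2 B=5 C=0 D=0 ZF=0 PC=4
Step 8: PC=4 exec 'JNZ 2'. After: A=2 B=5 C=0 D=0 ZF=0 PC=2
Step 9: PC=2 exec 'MUL D, D'. After: A=2 B=5 C=0 D=0 ZF=1 PC=3
Step 10: PC=3 exec 'SUB A, 1'. After: A=1 B=5 C=0 D=0 ZF=0 PC=4
Step 11: PC=4 exec 'JNZ 2'. After: A=1 B=5 C=0 D=0 ZF=0 PC=2
Step 12: PC=2 exec 'MUL D, D'. After: A=1 B=5 C=0 D=0 ZF=1 PC=3
Step 13: PC=3 exec 'SUB A, 1'. After: A=0 B=5 C=0 D=0 ZF=1 PC=4
Step 14: PC=4 exec 'JNZ 2'. After: A=0 B=5 C=0 D=0 ZF=1 PC=5
Step 15: PC=5 exec 'HALT'. After: A=0 B=5 C=0 D=0 ZF=1 PC=5 HALTED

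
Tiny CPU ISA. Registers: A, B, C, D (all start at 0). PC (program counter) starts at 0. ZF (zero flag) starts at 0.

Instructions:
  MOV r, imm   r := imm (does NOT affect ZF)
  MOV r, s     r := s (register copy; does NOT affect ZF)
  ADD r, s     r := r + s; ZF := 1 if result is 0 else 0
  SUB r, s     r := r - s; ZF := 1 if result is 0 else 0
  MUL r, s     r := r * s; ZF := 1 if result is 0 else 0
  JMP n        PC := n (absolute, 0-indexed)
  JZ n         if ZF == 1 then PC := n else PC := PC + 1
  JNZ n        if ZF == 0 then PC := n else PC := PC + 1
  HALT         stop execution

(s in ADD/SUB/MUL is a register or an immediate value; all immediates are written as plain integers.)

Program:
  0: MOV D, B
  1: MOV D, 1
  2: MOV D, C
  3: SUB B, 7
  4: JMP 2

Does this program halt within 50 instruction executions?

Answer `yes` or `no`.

Step 1: PC=0 exec 'MOV D, B'. After: A=0 B=0 C=0 D=0 ZF=0 PC=1
Step 2: PC=1 exec 'MOV D, 1'. After: A=0 B=0 C=0 D=1 ZF=0 PC=2
Step 3: PC=2 exec 'MOV D, C'. After: A=0 B=0 C=0 D=0 ZF=0 PC=3
Step 4: PC=3 exec 'SUB B, 7'. After: A=0 B=-7 C=0 D=0 ZF=0 PC=4
Step 5: PC=4 exec 'JMP 2'. After: A=0 B=-7 C=0 D=0 ZF=0 PC=2
Step 6: PC=2 exec 'MOV D, C'. After: A=0 B=-7 C=0 D=0 ZF=0 PC=3
Step 7: PC=3 exec 'SUB B, 7'. After: A=0 B=-14 C=0 D=0 ZF=0 PC=4
Step 8: PC=4 exec 'JMP 2'. After: A=0 B=-14 C=0 D=0 ZF=0 PC=2
Step 9: PC=2 exec 'MOV D, C'. After: A=0 B=-14 C=0 D=0 ZF=0 PC=3
Step 10: PC=3 exec 'SUB B, 7'. After: A=0 B=-21 C=0 D=0 ZF=0 PC=4
Step 11: PC=4 exec 'JMP 2'. After: A=0 B=-21 C=0 D=0 ZF=0 PC=2
Step 12: PC=2 exec 'MOV D, C'. After: A=0 B=-21 C=0 D=0 ZF=0 PC=3
Step 13: PC=3 exec 'SUB B, 7'. After: A=0 B=-28 C=0 D=0 ZF=0 PC=4
Step 14: PC=4 exec 'JMP 2'. After: A=0 B=-28 C=0 D=0 ZF=0 PC=2
Step 15: PC=2 exec 'MOV D, C'. After: A=0 B=-28 C=0 D=0 ZF=0 PC=3
After 50 steps: not halted. PC revisits the same instructions with no path to HALT; will never halt.

Answer: no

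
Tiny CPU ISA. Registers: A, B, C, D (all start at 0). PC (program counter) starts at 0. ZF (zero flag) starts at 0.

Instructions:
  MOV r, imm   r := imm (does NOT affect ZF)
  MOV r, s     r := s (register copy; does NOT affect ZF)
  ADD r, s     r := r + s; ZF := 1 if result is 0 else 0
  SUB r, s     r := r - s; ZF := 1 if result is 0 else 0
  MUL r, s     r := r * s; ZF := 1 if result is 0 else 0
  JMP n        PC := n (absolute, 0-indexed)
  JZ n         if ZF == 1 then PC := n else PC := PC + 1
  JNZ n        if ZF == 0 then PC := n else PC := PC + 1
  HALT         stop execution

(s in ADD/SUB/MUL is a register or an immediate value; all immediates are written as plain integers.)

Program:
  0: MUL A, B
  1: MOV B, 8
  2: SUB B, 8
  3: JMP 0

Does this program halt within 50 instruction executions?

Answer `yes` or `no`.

Answer: no

Derivation:
Step 1: PC=0 exec 'MUL A, B'. After: A=0 B=0 C=0 D=0 ZF=1 PC=1
Step 2: PC=1 exec 'MOV B, 8'. After: A=0 B=8 C=0 D=0 ZF=1 PC=2
Step 3: PC=2 exec 'SUB B, 8'. After: A=0 B=0 C=0 D=0 ZF=1 PC=3
Step 4: PC=3 exec 'JMP 0'. After: A=0 B=0 C=0 D=0 ZF=1 PC=0
Step 5: PC=0 exec 'MUL A, B'. After: A=0 B=0 C=0 D=0 ZF=1 PC=1
State after step 5 equals state after step 1: the program is in a cycle of length 4 and will never halt.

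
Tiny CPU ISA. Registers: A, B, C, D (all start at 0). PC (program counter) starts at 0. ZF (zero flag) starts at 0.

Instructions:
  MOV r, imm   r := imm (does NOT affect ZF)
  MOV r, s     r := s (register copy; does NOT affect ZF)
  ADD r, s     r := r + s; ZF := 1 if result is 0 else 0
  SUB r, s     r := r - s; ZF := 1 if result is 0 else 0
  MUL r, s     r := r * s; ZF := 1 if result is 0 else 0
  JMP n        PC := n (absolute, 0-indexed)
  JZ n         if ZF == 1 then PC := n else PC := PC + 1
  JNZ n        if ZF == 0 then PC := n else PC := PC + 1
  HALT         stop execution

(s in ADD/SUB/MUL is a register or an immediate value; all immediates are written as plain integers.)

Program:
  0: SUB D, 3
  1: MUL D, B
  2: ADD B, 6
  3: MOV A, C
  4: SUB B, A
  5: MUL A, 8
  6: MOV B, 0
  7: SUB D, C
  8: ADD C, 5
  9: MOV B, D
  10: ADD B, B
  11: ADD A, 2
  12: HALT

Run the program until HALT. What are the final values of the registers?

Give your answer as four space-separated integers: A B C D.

Step 1: PC=0 exec 'SUB D, 3'. After: A=0 B=0 C=0 D=-3 ZF=0 PC=1
Step 2: PC=1 exec 'MUL D, B'. After: A=0 B=0 C=0 D=0 ZF=1 PC=2
Step 3: PC=2 exec 'ADD B, 6'. After: A=0 B=6 C=0 D=0 ZF=0 PC=3
Step 4: PC=3 exec 'MOV A, C'. After: A=0 B=6 C=0 D=0 ZF=0 PC=4
Step 5: PC=4 exec 'SUB B, A'. After: A=0 B=6 C=0 D=0 ZF=0 PC=5
Step 6: PC=5 exec 'MUL A, 8'. After: A=0 B=6 C=0 D=0 ZF=1 PC=6
Step 7: PC=6 exec 'MOV B, 0'. After: A=0 B=0 C=0 D=0 ZF=1 PC=7
Step 8: PC=7 exec 'SUB D, C'. After: A=0 B=0 C=0 D=0 ZF=1 PC=8
Step 9: PC=8 exec 'ADD C, 5'. After: A=0 B=0 C=5 D=0 ZF=0 PC=9
Step 10: PC=9 exec 'MOV B, D'. After: A=0 B=0 C=5 D=0 ZF=0 PC=10
Step 11: PC=10 exec 'ADD B, B'. After: A=0 B=0 C=5 D=0 ZF=1 PC=11
Step 12: PC=11 exec 'ADD A, 2'. After: A=2 B=0 C=5 D=0 ZF=0 PC=12
Step 13: PC=12 exec 'HALT'. After: A=2 B=0 C=5 D=0 ZF=0 PC=12 HALTED

Answer: 2 0 5 0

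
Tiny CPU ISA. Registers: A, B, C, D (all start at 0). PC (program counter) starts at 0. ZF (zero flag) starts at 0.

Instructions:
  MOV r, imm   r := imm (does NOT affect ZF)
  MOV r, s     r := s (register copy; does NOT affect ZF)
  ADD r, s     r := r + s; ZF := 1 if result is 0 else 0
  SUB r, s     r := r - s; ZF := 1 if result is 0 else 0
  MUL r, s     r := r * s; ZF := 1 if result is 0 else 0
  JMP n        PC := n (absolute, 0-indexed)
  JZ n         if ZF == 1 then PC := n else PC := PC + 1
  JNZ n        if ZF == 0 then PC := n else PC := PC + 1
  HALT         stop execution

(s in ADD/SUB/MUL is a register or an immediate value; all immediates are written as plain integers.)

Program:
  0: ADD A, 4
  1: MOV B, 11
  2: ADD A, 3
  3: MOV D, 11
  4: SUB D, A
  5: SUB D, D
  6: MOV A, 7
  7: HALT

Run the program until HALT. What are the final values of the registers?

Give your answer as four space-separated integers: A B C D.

Step 1: PC=0 exec 'ADD A, 4'. After: A=4 B=0 C=0 D=0 ZF=0 PC=1
Step 2: PC=1 exec 'MOV B, 11'. After: A=4 B=11 C=0 D=0 ZF=0 PC=2
Step 3: PC=2 exec 'ADD A, 3'. After: A=7 B=11 C=0 D=0 ZF=0 PC=3
Step 4: PC=3 exec 'MOV D, 11'. After: A=7 B=11 C=0 D=11 ZF=0 PC=4
Step 5: PC=4 exec 'SUB D, A'. After: A=7 B=11 C=0 D=4 ZF=0 PC=5
Step 6: PC=5 exec 'SUB D, D'. After: A=7 B=11 C=0 D=0 ZF=1 PC=6
Step 7: PC=6 exec 'MOV A, 7'. After: A=7 B=11 C=0 D=0 ZF=1 PC=7
Step 8: PC=7 exec 'HALT'. After: A=7 B=11 C=0 D=0 ZF=1 PC=7 HALTED

Answer: 7 11 0 0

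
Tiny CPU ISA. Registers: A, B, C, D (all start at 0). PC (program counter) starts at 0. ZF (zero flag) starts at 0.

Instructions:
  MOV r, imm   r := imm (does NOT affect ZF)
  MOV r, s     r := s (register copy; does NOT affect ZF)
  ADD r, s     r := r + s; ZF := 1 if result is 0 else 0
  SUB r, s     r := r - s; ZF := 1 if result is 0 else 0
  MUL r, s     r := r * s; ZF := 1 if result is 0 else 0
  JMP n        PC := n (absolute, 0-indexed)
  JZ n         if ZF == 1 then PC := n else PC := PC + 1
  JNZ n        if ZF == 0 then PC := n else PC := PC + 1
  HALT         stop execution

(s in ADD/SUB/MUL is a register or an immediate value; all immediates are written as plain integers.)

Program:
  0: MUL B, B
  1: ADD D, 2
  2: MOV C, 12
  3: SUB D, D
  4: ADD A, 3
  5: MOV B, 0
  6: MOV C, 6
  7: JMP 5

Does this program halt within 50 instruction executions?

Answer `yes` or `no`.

Step 1: PC=0 exec 'MUL B, B'. After: A=0 B=0 C=0 D=0 ZF=1 PC=1
Step 2: PC=1 exec 'ADD D, 2'. After: A=0 B=0 C=0 D=2 ZF=0 PC=2
Step 3: PC=2 exec 'MOV C, 12'. After: A=0 B=0 C=12 D=2 ZF=0 PC=3
Step 4: PC=3 exec 'SUB D, D'. After: A=0 B=0 C=12 D=0 ZF=1 PC=4
Step 5: PC=4 exec 'ADD A, 3'. After: A=3 B=0 C=12 D=0 ZF=0 PC=5
Step 6: PC=5 exec 'MOV B, 0'. After: A=3 B=0 C=12 D=0 ZF=0 PC=6
Step 7: PC=6 exec 'MOV C, 6'. After: A=3 B=0 C=6 D=0 ZF=0 PC=7
Step 8: PC=7 exec 'JMP 5'. After: A=3 B=0 C=6 D=0 ZF=0 PC=5
Step 9: PC=5 exec 'MOV B, 0'. After: A=3 B=0 C=6 D=0 ZF=0 PC=6
Step 10: PC=6 exec 'MOV C, 6'. After: A=3 B=0 C=6 D=0 ZF=0 PC=7
State after step 10 equals state after step 7: the program is in a cycle of length 3 and will never halt.

Answer: no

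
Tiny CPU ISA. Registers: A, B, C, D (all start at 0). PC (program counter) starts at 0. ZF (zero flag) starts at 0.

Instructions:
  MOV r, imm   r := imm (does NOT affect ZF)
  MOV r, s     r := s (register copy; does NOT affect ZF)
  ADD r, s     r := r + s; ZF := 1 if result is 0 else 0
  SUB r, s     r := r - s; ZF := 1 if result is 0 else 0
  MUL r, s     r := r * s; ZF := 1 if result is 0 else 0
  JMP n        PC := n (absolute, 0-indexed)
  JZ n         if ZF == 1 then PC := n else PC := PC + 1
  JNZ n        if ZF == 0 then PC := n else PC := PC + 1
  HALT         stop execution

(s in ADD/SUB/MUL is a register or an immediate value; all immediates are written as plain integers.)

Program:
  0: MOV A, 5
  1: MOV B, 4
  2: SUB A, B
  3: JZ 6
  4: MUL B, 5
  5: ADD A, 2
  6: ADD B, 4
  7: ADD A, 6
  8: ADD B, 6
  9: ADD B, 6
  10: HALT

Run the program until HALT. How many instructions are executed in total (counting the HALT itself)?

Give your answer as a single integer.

Answer: 11

Derivation:
Step 1: PC=0 exec 'MOV A, 5'. After: A=5 B=0 C=0 D=0 ZF=0 PC=1
Step 2: PC=1 exec 'MOV B, 4'. After: A=5 B=4 C=0 D=0 ZF=0 PC=2
Step 3: PC=2 exec 'SUB A, B'. After: A=1 B=4 C=0 D=0 ZF=0 PC=3
Step 4: PC=3 exec 'JZ 6'. After: A=1 B=4 C=0 D=0 ZF=0 PC=4
Step 5: PC=4 exec 'MUL B, 5'. After: A=1 B=20 C=0 D=0 ZF=0 PC=5
Step 6: PC=5 exec 'ADD A, 2'. After: A=3 B=20 C=0 D=0 ZF=0 PC=6
Step 7: PC=6 exec 'ADD B, 4'. After: A=3 B=24 C=0 D=0 ZF=0 PC=7
Step 8: PC=7 exec 'ADD A, 6'. After: A=9 B=24 C=0 D=0 ZF=0 PC=8
Step 9: PC=8 exec 'ADD B, 6'. After: A=9 B=30 C=0 D=0 ZF=0 PC=9
Step 10: PC=9 exec 'ADD B, 6'. After: A=9 B=36 C=0 D=0 ZF=0 PC=10
Step 11: PC=10 exec 'HALT'. After: A=9 B=36 C=0 D=0 ZF=0 PC=10 HALTED
Total instructions executed: 11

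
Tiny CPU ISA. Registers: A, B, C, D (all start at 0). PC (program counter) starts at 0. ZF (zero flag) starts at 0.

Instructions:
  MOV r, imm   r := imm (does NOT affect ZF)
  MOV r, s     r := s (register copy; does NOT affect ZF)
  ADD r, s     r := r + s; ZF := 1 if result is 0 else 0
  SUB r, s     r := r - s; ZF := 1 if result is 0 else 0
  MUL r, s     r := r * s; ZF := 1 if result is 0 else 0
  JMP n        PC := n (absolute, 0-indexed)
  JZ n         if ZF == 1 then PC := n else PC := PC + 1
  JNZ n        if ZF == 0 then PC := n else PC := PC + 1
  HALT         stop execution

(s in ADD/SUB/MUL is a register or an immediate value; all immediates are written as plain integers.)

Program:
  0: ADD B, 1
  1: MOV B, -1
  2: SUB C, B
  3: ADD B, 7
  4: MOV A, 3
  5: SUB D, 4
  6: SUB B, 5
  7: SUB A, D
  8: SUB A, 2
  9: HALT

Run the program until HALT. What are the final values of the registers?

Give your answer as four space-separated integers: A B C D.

Answer: 5 1 1 -4

Derivation:
Step 1: PC=0 exec 'ADD B, 1'. After: A=0 B=1 C=0 D=0 ZF=0 PC=1
Step 2: PC=1 exec 'MOV B, -1'. After: A=0 B=-1 C=0 D=0 ZF=0 PC=2
Step 3: PC=2 exec 'SUB C, B'. After: A=0 B=-1 C=1 D=0 ZF=0 PC=3
Step 4: PC=3 exec 'ADD B, 7'. After: A=0 B=6 C=1 D=0 ZF=0 PC=4
Step 5: PC=4 exec 'MOV A, 3'. After: A=3 B=6 C=1 D=0 ZF=0 PC=5
Step 6: PC=5 exec 'SUB D, 4'. After: A=3 B=6 C=1 D=-4 ZF=0 PC=6
Step 7: PC=6 exec 'SUB B, 5'. After: A=3 B=1 C=1 D=-4 ZF=0 PC=7
Step 8: PC=7 exec 'SUB A, D'. After: A=7 B=1 C=1 D=-4 ZF=0 PC=8
Step 9: PC=8 exec 'SUB A, 2'. After: A=5 B=1 C=1 D=-4 ZF=0 PC=9
Step 10: PC=9 exec 'HALT'. After: A=5 B=1 C=1 D=-4 ZF=0 PC=9 HALTED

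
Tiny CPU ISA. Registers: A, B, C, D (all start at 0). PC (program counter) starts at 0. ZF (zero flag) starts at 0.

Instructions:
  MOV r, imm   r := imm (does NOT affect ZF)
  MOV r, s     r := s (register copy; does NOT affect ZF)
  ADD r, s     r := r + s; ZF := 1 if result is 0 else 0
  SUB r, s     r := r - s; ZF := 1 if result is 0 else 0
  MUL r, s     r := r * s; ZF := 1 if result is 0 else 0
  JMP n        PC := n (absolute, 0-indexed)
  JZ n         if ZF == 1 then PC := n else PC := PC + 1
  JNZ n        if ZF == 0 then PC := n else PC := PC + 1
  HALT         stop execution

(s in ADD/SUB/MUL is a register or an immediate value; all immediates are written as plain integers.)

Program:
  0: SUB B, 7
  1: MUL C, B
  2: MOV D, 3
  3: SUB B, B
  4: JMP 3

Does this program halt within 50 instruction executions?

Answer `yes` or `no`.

Step 1: PC=0 exec 'SUB B, 7'. After: A=0 B=-7 C=0 D=0 ZF=0 PC=1
Step 2: PC=1 exec 'MUL C, B'. After: A=0 B=-7 C=0 D=0 ZF=1 PC=2
Step 3: PC=2 exec 'MOV D, 3'. After: A=0 B=-7 C=0 D=3 ZF=1 PC=3
Step 4: PC=3 exec 'SUB B, B'. After: A=0 B=0 C=0 D=3 ZF=1 PC=4
Step 5: PC=4 exec 'JMP 3'. After: A=0 B=0 C=0 D=3 ZF=1 PC=3
Step 6: PC=3 exec 'SUB B, B'. After: A=0 B=0 C=0 D=3 ZF=1 PC=4
State after step 6 equals state after step 4: the program is in a cycle of length 2 and will never halt.

Answer: no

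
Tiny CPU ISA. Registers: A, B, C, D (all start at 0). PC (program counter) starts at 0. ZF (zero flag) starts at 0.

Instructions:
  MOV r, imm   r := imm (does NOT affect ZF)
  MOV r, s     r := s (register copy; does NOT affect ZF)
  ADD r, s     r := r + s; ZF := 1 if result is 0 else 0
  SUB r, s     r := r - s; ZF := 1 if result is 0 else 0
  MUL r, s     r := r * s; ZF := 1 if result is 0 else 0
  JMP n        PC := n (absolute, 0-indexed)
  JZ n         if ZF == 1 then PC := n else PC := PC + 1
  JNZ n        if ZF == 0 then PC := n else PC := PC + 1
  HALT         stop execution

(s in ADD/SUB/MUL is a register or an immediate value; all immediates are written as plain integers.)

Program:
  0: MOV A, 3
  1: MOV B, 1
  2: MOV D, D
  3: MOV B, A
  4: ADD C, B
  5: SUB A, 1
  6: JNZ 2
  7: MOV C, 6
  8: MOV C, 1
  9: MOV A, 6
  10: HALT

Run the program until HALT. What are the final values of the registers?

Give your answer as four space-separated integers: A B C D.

Step 1: PC=0 exec 'MOV A, 3'. After: A=3 B=0 C=0 D=0 ZF=0 PC=1
Step 2: PC=1 exec 'MOV B, 1'. After: A=3 B=1 C=0 D=0 ZF=0 PC=2
Step 3: PC=2 exec 'MOV D, D'. After: A=3 B=1 C=0 D=0 ZF=0 PC=3
Step 4: PC=3 exec 'MOV B, A'. After: A=3 B=3 C=0 D=0 ZF=0 PC=4
Step 5: PC=4 exec 'ADD C, B'. After: A=3 B=3 C=3 D=0 ZF=0 PC=5
Step 6: PC=5 exec 'SUB A, 1'. After: A=2 B=3 C=3 D=0 ZF=0 PC=6
Step 7: PC=6 exec 'JNZ 2'. After: A=2 B=3 C=3 D=0 ZF=0 PC=2
Step 8: PC=2 exec 'MOV D, D'. After: A=2 B=3 C=3 D=0 ZF=0 PC=3
Step 9: PC=3 exec 'MOV B, A'. After: A=2 B=2 C=3 D=0 ZF=0 PC=4
Step 10: PC=4 exec 'ADD C, B'. After: A=2 B=2 C=5 D=0 ZF=0 PC=5
Step 11: PC=5 exec 'SUB A, 1'. After: A=1 B=2 C=5 D=0 ZF=0 PC=6
Step 12: PC=6 exec 'JNZ 2'. After: A=1 B=2 C=5 D=0 ZF=0 PC=2
Step 13: PC=2 exec 'MOV D, D'. After: A=1 B=2 C=5 D=0 ZF=0 PC=3
Step 14: PC=3 exec 'MOV B, A'. After: A=1 B=1 C=5 D=0 ZF=0 PC=4
Step 15: PC=4 exec 'ADD C, B'. After: A=1 B=1 C=6 D=0 ZF=0 PC=5
Step 16: PC=5 exec 'SUB A, 1'. After: A=0 B=1 C=6 D=0 ZF=1 PC=6
Step 17: PC=6 exec 'JNZ 2'. After: A=0 B=1 C=6 D=0 ZF=1 PC=7
Step 18: PC=7 exec 'MOV C, 6'. After: A=0 B=1 C=6 D=0 ZF=1 PC=8
Step 19: PC=8 exec 'MOV C, 1'. After: A=0 B=1 C=1 D=0 ZF=1 PC=9
Step 20: PC=9 exec 'MOV A, 6'. After: A=6 B=1 C=1 D=0 ZF=1 PC=10
Step 21: PC=10 exec 'HALT'. After: A=6 B=1 C=1 D=0 ZF=1 PC=10 HALTED

Answer: 6 1 1 0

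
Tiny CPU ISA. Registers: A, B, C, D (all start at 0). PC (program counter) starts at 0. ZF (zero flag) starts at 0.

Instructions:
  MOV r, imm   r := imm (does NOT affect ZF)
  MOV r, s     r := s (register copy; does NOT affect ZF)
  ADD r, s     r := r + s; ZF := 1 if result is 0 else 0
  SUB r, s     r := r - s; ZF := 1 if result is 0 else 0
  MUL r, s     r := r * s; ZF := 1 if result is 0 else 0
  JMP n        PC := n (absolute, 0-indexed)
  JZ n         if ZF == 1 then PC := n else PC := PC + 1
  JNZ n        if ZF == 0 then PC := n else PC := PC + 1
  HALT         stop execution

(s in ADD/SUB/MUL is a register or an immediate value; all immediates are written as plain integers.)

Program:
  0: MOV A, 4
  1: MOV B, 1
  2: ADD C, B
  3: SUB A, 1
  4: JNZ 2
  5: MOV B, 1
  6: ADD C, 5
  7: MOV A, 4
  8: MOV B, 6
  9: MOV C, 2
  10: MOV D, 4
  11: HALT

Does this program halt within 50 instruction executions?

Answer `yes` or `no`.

Answer: yes

Derivation:
Step 1: PC=0 exec 'MOV A, 4'. After: A=4 B=0 C=0 D=0 ZF=0 PC=1
Step 2: PC=1 exec 'MOV B, 1'. After: A=4 B=1 C=0 D=0 ZF=0 PC=2
Step 3: PC=2 exec 'ADD C, B'. After: A=4 B=1 C=1 D=0 ZF=0 PC=3
Step 4: PC=3 exec 'SUB A, 1'. After: A=3 B=1 C=1 D=0 ZF=0 PC=4
Step 5: PC=4 exec 'JNZ 2'. After: A=3 B=1 C=1 D=0 ZF=0 PC=2
Step 6: PC=2 exec 'ADD C, B'. After: A=3 B=1 C=2 D=0 ZF=0 PC=3
Step 7: PC=3 exec 'SUB A, 1'. After: A=2 B=1 C=2 D=0 ZF=0 PC=4
Step 8: PC=4 exec 'JNZ 2'. After: A=2 B=1 C=2 D=0 ZF=0 PC=2
Step 9: PC=2 exec 'ADD C, B'. After: A=2 B=1 C=3 D=0 ZF=0 PC=3
Step 10: PC=3 exec 'SUB A, 1'. After: A=1 B=1 C=3 D=0 ZF=0 PC=4
Step 11: PC=4 exec 'JNZ 2'. After: A=1 B=1 C=3 D=0 ZF=0 PC=2
Step 12: PC=2 exec 'ADD C, B'. After: A=1 B=1 C=4 D=0 ZF=0 PC=3
Step 13: PC=3 exec 'SUB A, 1'. After: A=0 B=1 C=4 D=0 ZF=1 PC=4
Step 14: PC=4 exec 'JNZ 2'. After: A=0 B=1 C=4 D=0 ZF=1 PC=5
Step 15: PC=5 exec 'MOV B, 1'. After: A=0 B=1 C=4 D=0 ZF=1 PC=6
Step 16: PC=6 exec 'ADD C, 5'. After: A=0 B=1 C=9 D=0 ZF=0 PC=7
Step 17: PC=7 exec 'MOV A, 4'. After: A=4 B=1 C=9 D=0 ZF=0 PC=8
Step 18: PC=8 exec 'MOV B, 6'. After: A=4 B=6 C=9 D=0 ZF=0 PC=9
Step 19: PC=9 exec 'MOV C, 2'. After: A=4 B=6 C=2 D=0 ZF=0 PC=10
Step 20: PC=10 exec 'MOV D, 4'. After: A=4 B=6 C=2 D=4 ZF=0 PC=11
Step 21: PC=11 exec 'HALT'. After: A=4 B=6 C=2 D=4 ZF=0 PC=11 HALTED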